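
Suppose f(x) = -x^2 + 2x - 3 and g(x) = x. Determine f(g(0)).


g(0) = 0
f(0) = (-1)*(0)^2 + 2*(0) - 3 = -3

-3


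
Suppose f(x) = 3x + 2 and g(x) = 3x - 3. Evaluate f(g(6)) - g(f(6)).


-10


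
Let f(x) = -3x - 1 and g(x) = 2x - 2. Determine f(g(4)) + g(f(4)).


f(g(4)) = -19
g(f(4)) = -28
Sum = -47

-47


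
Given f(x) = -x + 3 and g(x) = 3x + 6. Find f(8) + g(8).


f(8) = -5
g(8) = 30
Sum = 25

25


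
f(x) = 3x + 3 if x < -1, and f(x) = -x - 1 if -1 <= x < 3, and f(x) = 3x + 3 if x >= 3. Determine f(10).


10 satisfies x >= 3
f(10) = 33

33


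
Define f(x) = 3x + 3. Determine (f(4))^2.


f(4) = 15
(15)^2 = 225

225


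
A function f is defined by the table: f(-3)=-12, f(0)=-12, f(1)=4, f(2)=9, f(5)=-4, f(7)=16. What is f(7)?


Reading from the table at x = 7

16


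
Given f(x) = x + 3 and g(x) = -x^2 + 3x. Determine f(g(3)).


3


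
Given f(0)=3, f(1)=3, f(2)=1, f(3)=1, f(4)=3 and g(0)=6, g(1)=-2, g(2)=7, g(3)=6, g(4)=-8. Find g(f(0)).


f(0) = 3
g(3) = 6

6


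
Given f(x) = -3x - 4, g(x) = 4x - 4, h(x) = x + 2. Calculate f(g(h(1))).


h(1) = 3
g(3) = 8
f(8) = -28

-28


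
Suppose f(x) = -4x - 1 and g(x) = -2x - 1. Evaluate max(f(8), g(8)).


-17


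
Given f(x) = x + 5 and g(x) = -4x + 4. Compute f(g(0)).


9


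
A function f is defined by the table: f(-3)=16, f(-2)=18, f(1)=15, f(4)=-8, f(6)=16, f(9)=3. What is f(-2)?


Reading from the table at x = -2

18


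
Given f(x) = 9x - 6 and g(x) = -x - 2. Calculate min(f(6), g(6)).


-8


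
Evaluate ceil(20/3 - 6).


20/3 = 6.6667
6.6667 - 6 = 0.6667
ceil(0.6667) = 1

1


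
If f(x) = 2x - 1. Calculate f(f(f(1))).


f(1) = 1
f(1) = 1
f(1) = 1

1


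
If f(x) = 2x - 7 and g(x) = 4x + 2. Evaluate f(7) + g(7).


37


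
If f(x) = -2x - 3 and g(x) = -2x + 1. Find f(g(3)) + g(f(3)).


26


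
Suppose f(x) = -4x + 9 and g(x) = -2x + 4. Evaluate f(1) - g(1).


f(1) = 5
g(1) = 2
Difference = 3

3


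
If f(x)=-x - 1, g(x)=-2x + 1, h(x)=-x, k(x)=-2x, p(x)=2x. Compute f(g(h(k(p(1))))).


p(1) = 2
k(2) = -4
h(-4) = 4
g(4) = -7
f(-7) = 6

6


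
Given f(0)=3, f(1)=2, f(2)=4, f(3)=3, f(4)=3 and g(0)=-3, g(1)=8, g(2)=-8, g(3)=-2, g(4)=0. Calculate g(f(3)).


f(3) = 3
g(3) = -2

-2


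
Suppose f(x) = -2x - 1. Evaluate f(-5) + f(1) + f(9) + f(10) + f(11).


f(-5) = 9
f(1) = -3
f(9) = -19
f(10) = -21
f(11) = -23
Sum = -57

-57


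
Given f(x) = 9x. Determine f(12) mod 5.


f(12) = 108
108 mod 5 = 3

3


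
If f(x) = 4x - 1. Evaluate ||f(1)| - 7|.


f(1) = 3
|3| = 3
|3 - 7| = 4

4


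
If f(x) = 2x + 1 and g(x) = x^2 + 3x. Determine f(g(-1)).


g(-1) = -2
f(-2) = -3

-3


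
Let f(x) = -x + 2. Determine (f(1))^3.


f(1) = 1
(1)^3 = 1

1


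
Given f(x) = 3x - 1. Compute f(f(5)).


f(5) = 14
f(14) = 41

41


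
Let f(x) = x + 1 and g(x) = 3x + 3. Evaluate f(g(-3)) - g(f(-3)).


f(g(-3)) = -5
g(f(-3)) = -3
Difference = -2

-2


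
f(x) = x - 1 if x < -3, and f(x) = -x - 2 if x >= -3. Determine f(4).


4 satisfies x >= -3
f(4) = -6

-6


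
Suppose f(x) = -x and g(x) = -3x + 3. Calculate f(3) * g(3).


18


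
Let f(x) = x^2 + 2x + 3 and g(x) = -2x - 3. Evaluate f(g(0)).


g(0) = -3
f(-3) = 1*(-3)^2 + 2*(-3) + 3 = 6

6


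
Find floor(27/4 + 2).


27/4 = 6.75
6.75 + 2 = 8.75
floor(8.75) = 8

8


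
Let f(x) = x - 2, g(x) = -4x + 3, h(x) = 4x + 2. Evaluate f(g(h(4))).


-71


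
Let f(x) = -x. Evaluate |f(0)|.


0


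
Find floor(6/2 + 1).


6/2 = 3
3 + 1 = 4
floor(4) = 4

4


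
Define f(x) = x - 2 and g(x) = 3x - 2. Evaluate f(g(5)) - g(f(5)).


4


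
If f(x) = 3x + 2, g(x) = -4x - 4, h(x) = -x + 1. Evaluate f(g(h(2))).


2


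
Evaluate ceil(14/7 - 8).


14/7 = 2
2 - 8 = -6
ceil(-6) = -6

-6


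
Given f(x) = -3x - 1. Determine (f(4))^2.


169


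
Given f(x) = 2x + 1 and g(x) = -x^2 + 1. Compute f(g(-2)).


g(-2) = -3
f(-3) = -5

-5


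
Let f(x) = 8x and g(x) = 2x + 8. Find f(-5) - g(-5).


f(-5) = -40
g(-5) = -2
Difference = -38

-38


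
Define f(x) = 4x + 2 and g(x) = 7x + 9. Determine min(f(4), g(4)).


f(4) = 18
g(4) = 37
min = 18

18


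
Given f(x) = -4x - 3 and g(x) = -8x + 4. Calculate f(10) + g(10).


-119


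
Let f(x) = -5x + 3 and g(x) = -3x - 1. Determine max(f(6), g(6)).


-19


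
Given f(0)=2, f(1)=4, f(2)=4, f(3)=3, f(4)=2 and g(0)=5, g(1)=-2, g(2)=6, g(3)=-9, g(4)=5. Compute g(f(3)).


f(3) = 3
g(3) = -9

-9


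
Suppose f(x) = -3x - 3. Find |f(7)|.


f(7) = -24
|-24| = 24

24


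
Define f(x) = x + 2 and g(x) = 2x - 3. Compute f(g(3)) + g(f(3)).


f(g(3)) = 5
g(f(3)) = 7
Sum = 12

12


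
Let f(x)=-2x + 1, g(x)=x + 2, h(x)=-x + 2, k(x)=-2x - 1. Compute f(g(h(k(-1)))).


k(-1) = 1
h(1) = 1
g(1) = 3
f(3) = -5

-5


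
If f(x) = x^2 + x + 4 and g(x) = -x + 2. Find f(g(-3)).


34


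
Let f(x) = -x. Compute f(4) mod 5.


f(4) = -4
-4 mod 5 = 1

1


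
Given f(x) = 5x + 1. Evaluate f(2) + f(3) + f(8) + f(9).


f(2) = 11
f(3) = 16
f(8) = 41
f(9) = 46
Sum = 114

114


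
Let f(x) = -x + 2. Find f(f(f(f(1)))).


f(1) = 1
f(1) = 1
f(1) = 1
f(1) = 1

1


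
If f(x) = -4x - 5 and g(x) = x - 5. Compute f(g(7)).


g(7) = 2
f(2) = -13

-13


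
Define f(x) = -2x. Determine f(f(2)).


f(2) = -4
f(-4) = 8

8


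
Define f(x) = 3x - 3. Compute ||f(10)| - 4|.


f(10) = 27
|27| = 27
|27 - 4| = 23

23


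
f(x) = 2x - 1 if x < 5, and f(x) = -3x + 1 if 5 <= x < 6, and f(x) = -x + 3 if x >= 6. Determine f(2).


3


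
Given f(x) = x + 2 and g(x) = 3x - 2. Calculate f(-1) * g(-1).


-5


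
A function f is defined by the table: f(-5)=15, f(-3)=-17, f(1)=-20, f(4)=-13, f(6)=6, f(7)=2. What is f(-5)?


15


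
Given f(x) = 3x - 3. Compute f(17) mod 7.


f(17) = 48
48 mod 7 = 6

6


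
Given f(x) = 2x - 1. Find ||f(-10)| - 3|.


f(-10) = -21
|-21| = 21
|21 - 3| = 18

18


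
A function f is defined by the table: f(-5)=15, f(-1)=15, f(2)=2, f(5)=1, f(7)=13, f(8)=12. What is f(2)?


Reading from the table at x = 2

2


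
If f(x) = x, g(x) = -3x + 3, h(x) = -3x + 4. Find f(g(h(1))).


h(1) = 1
g(1) = 0
f(0) = 0

0


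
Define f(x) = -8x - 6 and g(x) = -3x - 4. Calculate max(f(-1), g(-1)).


f(-1) = 2
g(-1) = -1
max = 2

2


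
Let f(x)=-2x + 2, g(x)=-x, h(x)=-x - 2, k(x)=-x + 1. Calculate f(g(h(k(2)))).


k(2) = -1
h(-1) = -1
g(-1) = 1
f(1) = 0

0


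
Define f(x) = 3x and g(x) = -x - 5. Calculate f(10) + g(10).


f(10) = 30
g(10) = -15
Sum = 15

15


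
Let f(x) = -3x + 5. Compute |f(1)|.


f(1) = 2
|2| = 2

2


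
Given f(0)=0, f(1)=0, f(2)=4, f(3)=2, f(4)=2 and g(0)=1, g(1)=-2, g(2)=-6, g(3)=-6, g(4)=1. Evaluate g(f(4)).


f(4) = 2
g(2) = -6

-6


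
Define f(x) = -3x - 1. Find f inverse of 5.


Solve -3x - 1 = 5
x = (5 + 1) / (-3) = -2

-2


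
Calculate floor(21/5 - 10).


21/5 = 4.2
4.2 - 10 = -5.8
floor(-5.8) = -6

-6


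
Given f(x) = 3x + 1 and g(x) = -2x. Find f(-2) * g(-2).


-20


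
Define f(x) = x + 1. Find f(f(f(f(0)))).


f(0) = 1
f(1) = 2
f(2) = 3
f(3) = 4

4


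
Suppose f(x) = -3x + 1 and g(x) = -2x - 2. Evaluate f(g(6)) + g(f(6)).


f(g(6)) = 43
g(f(6)) = 32
Sum = 75

75


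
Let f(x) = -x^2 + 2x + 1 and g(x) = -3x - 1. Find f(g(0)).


g(0) = -1
f(-1) = (-1)*(-1)^2 + 2*(-1) + 1 = -2

-2


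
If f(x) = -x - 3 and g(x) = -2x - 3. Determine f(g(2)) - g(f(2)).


-3


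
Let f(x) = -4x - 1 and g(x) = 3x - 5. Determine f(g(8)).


g(8) = 19
f(19) = -77

-77


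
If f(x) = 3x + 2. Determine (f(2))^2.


f(2) = 8
(8)^2 = 64

64


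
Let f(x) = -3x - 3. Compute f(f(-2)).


f(-2) = 3
f(3) = -12

-12


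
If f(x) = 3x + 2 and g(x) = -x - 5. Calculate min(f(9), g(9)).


f(9) = 29
g(9) = -14
min = -14

-14


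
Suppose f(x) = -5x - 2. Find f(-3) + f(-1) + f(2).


4


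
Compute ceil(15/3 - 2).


3


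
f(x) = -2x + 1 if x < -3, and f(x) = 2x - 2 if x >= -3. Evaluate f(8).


8 satisfies x >= -3
f(8) = 14

14


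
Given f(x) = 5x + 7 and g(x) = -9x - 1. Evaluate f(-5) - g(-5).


f(-5) = -18
g(-5) = 44
Difference = -62

-62


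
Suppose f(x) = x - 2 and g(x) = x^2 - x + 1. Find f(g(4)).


11


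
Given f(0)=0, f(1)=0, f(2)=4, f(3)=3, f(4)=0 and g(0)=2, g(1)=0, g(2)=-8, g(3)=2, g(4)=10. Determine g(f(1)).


f(1) = 0
g(0) = 2

2


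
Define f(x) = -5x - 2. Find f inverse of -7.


Solve -5x - 2 = -7
x = (-7 + 2) / (-5) = 1

1


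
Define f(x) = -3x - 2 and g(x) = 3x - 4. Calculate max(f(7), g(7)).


17


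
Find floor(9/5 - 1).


0


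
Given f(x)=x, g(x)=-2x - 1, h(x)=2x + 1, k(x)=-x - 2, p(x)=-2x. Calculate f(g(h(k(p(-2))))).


p(-2) = 4
k(4) = -6
h(-6) = -11
g(-11) = 21
f(21) = 21

21


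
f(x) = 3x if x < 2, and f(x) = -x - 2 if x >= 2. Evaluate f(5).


5 satisfies x >= 2
f(5) = -7

-7


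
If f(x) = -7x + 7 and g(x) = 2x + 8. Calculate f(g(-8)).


g(-8) = -8
f(-8) = 63

63


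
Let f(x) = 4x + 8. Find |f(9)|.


f(9) = 44
|44| = 44

44


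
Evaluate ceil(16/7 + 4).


7


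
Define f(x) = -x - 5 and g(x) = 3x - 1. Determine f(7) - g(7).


f(7) = -12
g(7) = 20
Difference = -32

-32


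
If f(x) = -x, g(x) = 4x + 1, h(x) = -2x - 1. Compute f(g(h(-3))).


h(-3) = 5
g(5) = 21
f(21) = -21

-21


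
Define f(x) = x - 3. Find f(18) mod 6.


f(18) = 15
15 mod 6 = 3

3


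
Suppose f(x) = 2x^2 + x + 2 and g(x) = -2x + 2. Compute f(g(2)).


g(2) = -2
f(-2) = 2*(-2)^2 + 1*(-2) + 2 = 8

8


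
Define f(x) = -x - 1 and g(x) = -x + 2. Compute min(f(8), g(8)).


f(8) = -9
g(8) = -6
min = -9

-9


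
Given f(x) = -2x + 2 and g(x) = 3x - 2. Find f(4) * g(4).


f(4) = -6
g(4) = 10
Product = -60

-60


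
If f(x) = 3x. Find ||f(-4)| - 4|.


f(-4) = -12
|-12| = 12
|12 - 4| = 8

8


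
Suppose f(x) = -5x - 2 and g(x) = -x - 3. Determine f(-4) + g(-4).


f(-4) = 18
g(-4) = 1
Sum = 19

19


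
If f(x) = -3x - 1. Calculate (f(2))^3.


f(2) = -7
(-7)^3 = -343

-343


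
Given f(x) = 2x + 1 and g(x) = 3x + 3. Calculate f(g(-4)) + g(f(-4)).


-35


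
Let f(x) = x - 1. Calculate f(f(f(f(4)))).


f(4) = 3
f(3) = 2
f(2) = 1
f(1) = 0

0


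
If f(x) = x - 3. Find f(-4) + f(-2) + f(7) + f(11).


f(-4) = -7
f(-2) = -5
f(7) = 4
f(11) = 8
Sum = 0

0


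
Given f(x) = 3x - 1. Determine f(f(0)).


f(0) = -1
f(-1) = -4

-4


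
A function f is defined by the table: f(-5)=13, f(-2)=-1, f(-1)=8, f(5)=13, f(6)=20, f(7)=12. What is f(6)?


Reading from the table at x = 6

20


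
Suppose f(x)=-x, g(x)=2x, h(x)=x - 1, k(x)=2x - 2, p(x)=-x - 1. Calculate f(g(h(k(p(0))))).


p(0) = -1
k(-1) = -4
h(-4) = -5
g(-5) = -10
f(-10) = 10

10


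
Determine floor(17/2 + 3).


11


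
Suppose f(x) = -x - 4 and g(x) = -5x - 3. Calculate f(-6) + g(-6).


f(-6) = 2
g(-6) = 27
Sum = 29

29


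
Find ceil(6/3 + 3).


6/3 = 2
2 + 3 = 5
ceil(5) = 5

5


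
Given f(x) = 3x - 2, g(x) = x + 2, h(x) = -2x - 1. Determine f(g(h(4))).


-23


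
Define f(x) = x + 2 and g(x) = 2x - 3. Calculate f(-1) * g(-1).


f(-1) = 1
g(-1) = -5
Product = -5

-5


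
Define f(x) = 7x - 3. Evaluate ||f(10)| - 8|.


f(10) = 67
|67| = 67
|67 - 8| = 59

59


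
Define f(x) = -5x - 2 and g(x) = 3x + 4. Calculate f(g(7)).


-127


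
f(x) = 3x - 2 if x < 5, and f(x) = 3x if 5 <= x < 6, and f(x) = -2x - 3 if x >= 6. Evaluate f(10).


10 satisfies x >= 6
f(10) = -23

-23


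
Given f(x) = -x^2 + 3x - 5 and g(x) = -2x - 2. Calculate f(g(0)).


g(0) = -2
f(-2) = (-1)*(-2)^2 + 3*(-2) - 5 = -15

-15


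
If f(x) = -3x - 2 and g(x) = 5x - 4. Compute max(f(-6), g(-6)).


f(-6) = 16
g(-6) = -34
max = 16

16


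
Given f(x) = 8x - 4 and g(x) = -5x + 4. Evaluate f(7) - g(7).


83


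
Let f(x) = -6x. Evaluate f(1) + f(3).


f(1) = -6
f(3) = -18
Sum = -24

-24


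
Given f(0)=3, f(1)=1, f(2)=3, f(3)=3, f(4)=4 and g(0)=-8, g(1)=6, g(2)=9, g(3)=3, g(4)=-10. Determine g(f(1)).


f(1) = 1
g(1) = 6

6


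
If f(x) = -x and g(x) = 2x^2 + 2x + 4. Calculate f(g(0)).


g(0) = 4
f(4) = -4

-4


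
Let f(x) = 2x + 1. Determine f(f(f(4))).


39


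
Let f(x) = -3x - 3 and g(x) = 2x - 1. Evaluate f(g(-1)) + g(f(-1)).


f(g(-1)) = 6
g(f(-1)) = -1
Sum = 5

5


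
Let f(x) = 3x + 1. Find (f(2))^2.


f(2) = 7
(7)^2 = 49

49


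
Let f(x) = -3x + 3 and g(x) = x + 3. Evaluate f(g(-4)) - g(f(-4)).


f(g(-4)) = 6
g(f(-4)) = 18
Difference = -12

-12


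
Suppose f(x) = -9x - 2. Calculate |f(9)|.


f(9) = -83
|-83| = 83

83


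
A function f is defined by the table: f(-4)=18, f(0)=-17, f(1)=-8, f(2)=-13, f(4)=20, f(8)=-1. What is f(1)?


Reading from the table at x = 1

-8


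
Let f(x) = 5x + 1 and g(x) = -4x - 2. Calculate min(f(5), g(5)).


f(5) = 26
g(5) = -22
min = -22

-22


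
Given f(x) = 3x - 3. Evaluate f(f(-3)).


-39


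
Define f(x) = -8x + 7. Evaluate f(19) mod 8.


f(19) = -145
-145 mod 8 = 7

7


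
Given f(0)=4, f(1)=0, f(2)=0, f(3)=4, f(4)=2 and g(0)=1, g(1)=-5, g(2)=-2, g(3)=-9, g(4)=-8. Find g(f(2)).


f(2) = 0
g(0) = 1

1


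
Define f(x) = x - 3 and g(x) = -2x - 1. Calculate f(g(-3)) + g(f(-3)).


f(g(-3)) = 2
g(f(-3)) = 11
Sum = 13

13


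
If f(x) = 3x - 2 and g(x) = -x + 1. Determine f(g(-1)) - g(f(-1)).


f(g(-1)) = 4
g(f(-1)) = 6
Difference = -2

-2


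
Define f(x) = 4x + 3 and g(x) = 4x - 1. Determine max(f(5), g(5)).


f(5) = 23
g(5) = 19
max = 23

23


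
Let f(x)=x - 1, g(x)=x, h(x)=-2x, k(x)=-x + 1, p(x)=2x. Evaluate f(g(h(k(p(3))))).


p(3) = 6
k(6) = -5
h(-5) = 10
g(10) = 10
f(10) = 9

9


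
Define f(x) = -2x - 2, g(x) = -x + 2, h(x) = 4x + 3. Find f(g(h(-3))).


h(-3) = -9
g(-9) = 11
f(11) = -24

-24


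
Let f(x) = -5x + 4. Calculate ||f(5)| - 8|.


f(5) = -21
|-21| = 21
|21 - 8| = 13

13


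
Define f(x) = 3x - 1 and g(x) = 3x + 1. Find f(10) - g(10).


f(10) = 29
g(10) = 31
Difference = -2

-2


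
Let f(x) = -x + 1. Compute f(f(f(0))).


f(0) = 1
f(1) = 0
f(0) = 1

1


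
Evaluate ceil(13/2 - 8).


13/2 = 6.5
6.5 - 8 = -1.5
ceil(-1.5) = -1

-1


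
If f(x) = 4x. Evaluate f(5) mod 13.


f(5) = 20
20 mod 13 = 7

7


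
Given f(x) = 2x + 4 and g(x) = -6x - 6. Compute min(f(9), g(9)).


f(9) = 22
g(9) = -60
min = -60

-60


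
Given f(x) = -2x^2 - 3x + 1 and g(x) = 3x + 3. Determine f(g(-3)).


-53


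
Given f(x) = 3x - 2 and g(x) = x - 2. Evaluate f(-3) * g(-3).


f(-3) = -11
g(-3) = -5
Product = 55

55


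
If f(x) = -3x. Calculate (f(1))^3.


f(1) = -3
(-3)^3 = -27

-27


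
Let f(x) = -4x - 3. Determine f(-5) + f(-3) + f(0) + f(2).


f(-5) = 17
f(-3) = 9
f(0) = -3
f(2) = -11
Sum = 12

12


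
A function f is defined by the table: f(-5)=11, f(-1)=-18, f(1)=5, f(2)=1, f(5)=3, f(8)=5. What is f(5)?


Reading from the table at x = 5

3


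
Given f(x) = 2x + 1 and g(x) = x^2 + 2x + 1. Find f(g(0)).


3


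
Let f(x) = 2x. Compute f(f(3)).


f(3) = 6
f(6) = 12

12


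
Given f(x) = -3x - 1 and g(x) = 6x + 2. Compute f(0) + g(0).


f(0) = -1
g(0) = 2
Sum = 1

1


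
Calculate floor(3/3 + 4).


3/3 = 1
1 + 4 = 5
floor(5) = 5

5


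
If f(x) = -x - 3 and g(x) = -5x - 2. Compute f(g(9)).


44


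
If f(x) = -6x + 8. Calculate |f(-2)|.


f(-2) = 20
|20| = 20

20


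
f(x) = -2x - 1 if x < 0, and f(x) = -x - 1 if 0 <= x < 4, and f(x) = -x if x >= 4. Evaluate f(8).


8 satisfies x >= 4
f(8) = -8

-8


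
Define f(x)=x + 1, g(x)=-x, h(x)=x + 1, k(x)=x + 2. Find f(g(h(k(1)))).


k(1) = 3
h(3) = 4
g(4) = -4
f(-4) = -3

-3


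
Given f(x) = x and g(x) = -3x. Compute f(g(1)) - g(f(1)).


f(g(1)) = -3
g(f(1)) = -3
Difference = 0

0


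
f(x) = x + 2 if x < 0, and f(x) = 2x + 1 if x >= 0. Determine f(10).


21


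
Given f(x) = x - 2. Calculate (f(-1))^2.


f(-1) = -3
(-3)^2 = 9

9


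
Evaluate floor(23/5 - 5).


23/5 = 4.6
4.6 - 5 = -0.4
floor(-0.4) = -1

-1


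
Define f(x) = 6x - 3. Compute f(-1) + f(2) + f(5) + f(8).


f(-1) = -9
f(2) = 9
f(5) = 27
f(8) = 45
Sum = 72

72


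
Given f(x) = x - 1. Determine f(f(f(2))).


f(2) = 1
f(1) = 0
f(0) = -1

-1


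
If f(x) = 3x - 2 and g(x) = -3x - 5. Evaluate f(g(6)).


g(6) = -23
f(-23) = -71

-71


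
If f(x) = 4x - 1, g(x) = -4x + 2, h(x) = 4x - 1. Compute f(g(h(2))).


-105


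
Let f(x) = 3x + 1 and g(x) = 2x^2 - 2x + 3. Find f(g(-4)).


g(-4) = 43
f(43) = 130

130


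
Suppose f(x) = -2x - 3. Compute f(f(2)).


f(2) = -7
f(-7) = 11

11


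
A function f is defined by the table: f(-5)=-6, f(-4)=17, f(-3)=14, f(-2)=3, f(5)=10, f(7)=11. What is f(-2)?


Reading from the table at x = -2

3


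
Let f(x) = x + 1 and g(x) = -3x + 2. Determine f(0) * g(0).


f(0) = 1
g(0) = 2
Product = 2

2


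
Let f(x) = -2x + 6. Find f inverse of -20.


Solve -2x + 6 = -20
x = (-20 - 6) / (-2) = 13

13


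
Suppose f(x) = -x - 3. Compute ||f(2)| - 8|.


f(2) = -5
|-5| = 5
|5 - 8| = 3

3


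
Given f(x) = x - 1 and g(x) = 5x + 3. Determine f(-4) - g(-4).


f(-4) = -5
g(-4) = -17
Difference = 12

12


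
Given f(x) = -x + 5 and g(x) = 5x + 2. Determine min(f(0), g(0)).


f(0) = 5
g(0) = 2
min = 2

2


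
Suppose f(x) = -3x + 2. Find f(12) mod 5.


f(12) = -34
-34 mod 5 = 1

1


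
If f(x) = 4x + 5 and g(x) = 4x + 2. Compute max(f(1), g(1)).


f(1) = 9
g(1) = 6
max = 9

9


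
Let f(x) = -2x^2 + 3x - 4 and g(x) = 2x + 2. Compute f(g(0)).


g(0) = 2
f(2) = (-2)*(2)^2 + 3*(2) - 4 = -6

-6


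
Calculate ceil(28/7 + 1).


28/7 = 4
4 + 1 = 5
ceil(5) = 5

5


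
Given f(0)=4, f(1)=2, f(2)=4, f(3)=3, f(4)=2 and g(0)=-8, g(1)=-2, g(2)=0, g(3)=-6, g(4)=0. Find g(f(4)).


f(4) = 2
g(2) = 0

0


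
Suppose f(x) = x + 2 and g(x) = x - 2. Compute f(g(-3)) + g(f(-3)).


f(g(-3)) = -3
g(f(-3)) = -3
Sum = -6

-6


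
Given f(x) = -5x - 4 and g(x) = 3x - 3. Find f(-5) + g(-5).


3


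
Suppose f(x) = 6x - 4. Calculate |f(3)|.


f(3) = 14
|14| = 14

14


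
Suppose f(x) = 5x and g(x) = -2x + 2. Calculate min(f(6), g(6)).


f(6) = 30
g(6) = -10
min = -10

-10


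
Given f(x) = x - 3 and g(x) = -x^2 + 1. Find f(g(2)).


g(2) = -3
f(-3) = -6

-6


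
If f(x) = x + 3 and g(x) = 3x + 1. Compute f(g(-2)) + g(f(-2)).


f(g(-2)) = -2
g(f(-2)) = 4
Sum = 2

2


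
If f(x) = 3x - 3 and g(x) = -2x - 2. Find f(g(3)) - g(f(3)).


f(g(3)) = -27
g(f(3)) = -14
Difference = -13

-13


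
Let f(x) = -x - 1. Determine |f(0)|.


1


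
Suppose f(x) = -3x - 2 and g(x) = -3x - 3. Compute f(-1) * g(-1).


f(-1) = 1
g(-1) = 0
Product = 0

0


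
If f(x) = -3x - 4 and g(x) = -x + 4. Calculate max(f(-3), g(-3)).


f(-3) = 5
g(-3) = 7
max = 7

7


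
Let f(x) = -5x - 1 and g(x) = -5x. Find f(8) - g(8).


f(8) = -41
g(8) = -40
Difference = -1

-1


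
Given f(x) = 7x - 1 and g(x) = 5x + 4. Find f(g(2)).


g(2) = 14
f(14) = 97

97


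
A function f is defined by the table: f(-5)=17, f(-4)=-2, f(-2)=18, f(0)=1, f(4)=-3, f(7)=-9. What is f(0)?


Reading from the table at x = 0

1


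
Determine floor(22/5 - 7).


22/5 = 4.4
4.4 - 7 = -2.6
floor(-2.6) = -3

-3


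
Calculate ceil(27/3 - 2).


7


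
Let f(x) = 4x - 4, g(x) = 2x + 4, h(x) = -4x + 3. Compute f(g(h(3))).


h(3) = -9
g(-9) = -14
f(-14) = -60

-60


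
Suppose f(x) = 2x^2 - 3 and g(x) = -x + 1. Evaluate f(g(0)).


g(0) = 1
f(1) = 2*(1)^2 - 3 = -1

-1


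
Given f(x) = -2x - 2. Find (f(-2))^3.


8


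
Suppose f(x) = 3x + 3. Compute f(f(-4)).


f(-4) = -9
f(-9) = -24

-24


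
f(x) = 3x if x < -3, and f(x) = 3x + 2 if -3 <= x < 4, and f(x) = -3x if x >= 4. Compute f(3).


3 satisfies -3 <= x < 4
f(3) = 11

11


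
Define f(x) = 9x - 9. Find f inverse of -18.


Solve 9x - 9 = -18
x = (-18 + 9) / 9 = -1

-1


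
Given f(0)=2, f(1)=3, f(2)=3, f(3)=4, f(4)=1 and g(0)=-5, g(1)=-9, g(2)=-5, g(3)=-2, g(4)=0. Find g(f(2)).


f(2) = 3
g(3) = -2

-2


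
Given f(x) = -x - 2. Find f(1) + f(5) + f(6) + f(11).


-31


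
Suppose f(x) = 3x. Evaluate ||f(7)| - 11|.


f(7) = 21
|21| = 21
|21 - 11| = 10

10


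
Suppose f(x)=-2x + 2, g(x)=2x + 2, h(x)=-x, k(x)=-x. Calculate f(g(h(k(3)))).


k(3) = -3
h(-3) = 3
g(3) = 8
f(8) = -14

-14


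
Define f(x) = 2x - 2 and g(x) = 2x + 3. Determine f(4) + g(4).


f(4) = 6
g(4) = 11
Sum = 17

17


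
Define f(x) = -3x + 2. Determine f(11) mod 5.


f(11) = -31
-31 mod 5 = 4

4


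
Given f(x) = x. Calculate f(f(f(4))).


f(4) = 4
f(4) = 4
f(4) = 4

4


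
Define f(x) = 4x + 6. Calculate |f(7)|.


f(7) = 34
|34| = 34

34


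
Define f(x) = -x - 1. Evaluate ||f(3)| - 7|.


f(3) = -4
|-4| = 4
|4 - 7| = 3

3


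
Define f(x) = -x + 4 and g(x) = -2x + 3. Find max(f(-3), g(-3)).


f(-3) = 7
g(-3) = 9
max = 9

9


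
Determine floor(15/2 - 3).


4


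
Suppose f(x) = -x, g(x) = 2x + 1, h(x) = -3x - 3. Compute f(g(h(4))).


h(4) = -15
g(-15) = -29
f(-29) = 29

29


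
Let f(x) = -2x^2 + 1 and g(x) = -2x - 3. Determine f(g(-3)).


-17


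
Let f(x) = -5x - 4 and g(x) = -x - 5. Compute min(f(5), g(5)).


f(5) = -29
g(5) = -10
min = -29

-29


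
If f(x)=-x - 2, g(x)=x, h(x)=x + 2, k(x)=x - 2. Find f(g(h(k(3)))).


k(3) = 1
h(1) = 3
g(3) = 3
f(3) = -5

-5


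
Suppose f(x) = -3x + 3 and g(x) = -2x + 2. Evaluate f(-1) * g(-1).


f(-1) = 6
g(-1) = 4
Product = 24

24


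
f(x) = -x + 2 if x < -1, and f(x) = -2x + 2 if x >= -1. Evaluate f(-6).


-6 satisfies x < -1
f(-6) = 8

8


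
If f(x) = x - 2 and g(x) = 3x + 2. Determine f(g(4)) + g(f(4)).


f(g(4)) = 12
g(f(4)) = 8
Sum = 20

20


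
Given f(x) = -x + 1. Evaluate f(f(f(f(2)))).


f(2) = -1
f(-1) = 2
f(2) = -1
f(-1) = 2

2


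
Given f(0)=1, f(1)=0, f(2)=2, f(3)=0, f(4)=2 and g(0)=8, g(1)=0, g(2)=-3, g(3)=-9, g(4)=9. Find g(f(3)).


f(3) = 0
g(0) = 8

8


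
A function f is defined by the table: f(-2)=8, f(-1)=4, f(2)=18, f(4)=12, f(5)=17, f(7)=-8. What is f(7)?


Reading from the table at x = 7

-8


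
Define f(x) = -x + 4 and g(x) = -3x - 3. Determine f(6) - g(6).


f(6) = -2
g(6) = -21
Difference = 19

19


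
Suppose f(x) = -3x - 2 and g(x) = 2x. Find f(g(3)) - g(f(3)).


f(g(3)) = -20
g(f(3)) = -22
Difference = 2

2


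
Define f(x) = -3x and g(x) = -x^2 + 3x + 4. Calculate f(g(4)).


g(4) = 0
f(0) = 0

0


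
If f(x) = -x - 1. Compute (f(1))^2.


f(1) = -2
(-2)^2 = 4

4


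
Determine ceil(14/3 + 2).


7


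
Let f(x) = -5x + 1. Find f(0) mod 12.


f(0) = 1
1 mod 12 = 1

1


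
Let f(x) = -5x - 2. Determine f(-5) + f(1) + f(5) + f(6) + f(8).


-85


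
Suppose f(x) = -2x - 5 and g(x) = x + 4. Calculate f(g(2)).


-17


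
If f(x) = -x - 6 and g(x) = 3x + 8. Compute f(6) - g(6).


f(6) = -12
g(6) = 26
Difference = -38

-38


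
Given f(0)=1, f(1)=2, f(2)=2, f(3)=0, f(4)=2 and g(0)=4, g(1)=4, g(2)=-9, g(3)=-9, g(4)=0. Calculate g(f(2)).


f(2) = 2
g(2) = -9

-9


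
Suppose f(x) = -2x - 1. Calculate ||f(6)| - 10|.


f(6) = -13
|-13| = 13
|13 - 10| = 3

3


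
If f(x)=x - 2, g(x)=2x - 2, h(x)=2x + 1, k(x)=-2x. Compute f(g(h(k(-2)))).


k(-2) = 4
h(4) = 9
g(9) = 16
f(16) = 14

14


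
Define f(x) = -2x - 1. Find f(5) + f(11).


f(5) = -11
f(11) = -23
Sum = -34

-34


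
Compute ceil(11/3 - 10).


11/3 = 3.6667
3.6667 - 10 = -6.3333
ceil(-6.3333) = -6

-6


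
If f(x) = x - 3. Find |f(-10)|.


13


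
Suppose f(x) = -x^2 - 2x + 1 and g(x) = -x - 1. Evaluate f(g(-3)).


-7


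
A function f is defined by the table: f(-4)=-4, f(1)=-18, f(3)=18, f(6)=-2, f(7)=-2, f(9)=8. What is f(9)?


Reading from the table at x = 9

8


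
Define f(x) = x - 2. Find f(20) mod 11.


7


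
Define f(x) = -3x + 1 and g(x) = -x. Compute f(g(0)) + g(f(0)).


f(g(0)) = 1
g(f(0)) = -1
Sum = 0

0


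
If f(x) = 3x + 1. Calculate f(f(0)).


f(0) = 1
f(1) = 4

4


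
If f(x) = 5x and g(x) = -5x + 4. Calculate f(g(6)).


g(6) = -26
f(-26) = -130

-130


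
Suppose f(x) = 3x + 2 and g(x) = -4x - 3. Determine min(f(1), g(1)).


f(1) = 5
g(1) = -7
min = -7

-7


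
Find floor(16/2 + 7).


15


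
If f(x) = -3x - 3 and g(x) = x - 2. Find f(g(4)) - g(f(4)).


f(g(4)) = -9
g(f(4)) = -17
Difference = 8

8


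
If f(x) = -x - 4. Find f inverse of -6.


Solve -x - 4 = -6
x = (-6 + 4) / (-1) = 2

2


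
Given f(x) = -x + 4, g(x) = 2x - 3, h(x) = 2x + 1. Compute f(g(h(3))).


h(3) = 7
g(7) = 11
f(11) = -7

-7


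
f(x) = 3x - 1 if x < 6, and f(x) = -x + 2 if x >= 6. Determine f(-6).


-6 satisfies x < 6
f(-6) = -19

-19


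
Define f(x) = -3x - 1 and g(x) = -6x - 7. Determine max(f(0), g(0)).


f(0) = -1
g(0) = -7
max = -1

-1


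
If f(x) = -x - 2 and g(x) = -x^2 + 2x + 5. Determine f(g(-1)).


g(-1) = 2
f(2) = -4

-4


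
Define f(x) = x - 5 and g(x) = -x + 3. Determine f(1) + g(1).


f(1) = -4
g(1) = 2
Sum = -2

-2


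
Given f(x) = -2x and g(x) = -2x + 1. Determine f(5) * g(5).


f(5) = -10
g(5) = -9
Product = 90

90


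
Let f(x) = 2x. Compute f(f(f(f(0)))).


f(0) = 0
f(0) = 0
f(0) = 0
f(0) = 0

0


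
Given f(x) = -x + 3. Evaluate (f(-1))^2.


f(-1) = 4
(4)^2 = 16

16


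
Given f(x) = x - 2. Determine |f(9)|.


f(9) = 7
|7| = 7

7


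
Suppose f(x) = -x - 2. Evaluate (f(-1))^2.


f(-1) = -1
(-1)^2 = 1

1


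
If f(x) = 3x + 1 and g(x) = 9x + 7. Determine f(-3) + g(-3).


f(-3) = -8
g(-3) = -20
Sum = -28

-28


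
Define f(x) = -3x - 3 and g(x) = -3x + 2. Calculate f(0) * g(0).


f(0) = -3
g(0) = 2
Product = -6

-6


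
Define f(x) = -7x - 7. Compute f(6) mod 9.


f(6) = -49
-49 mod 9 = 5

5


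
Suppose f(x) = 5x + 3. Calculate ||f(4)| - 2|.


f(4) = 23
|23| = 23
|23 - 2| = 21

21


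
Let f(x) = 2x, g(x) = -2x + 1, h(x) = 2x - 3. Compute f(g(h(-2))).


h(-2) = -7
g(-7) = 15
f(15) = 30

30


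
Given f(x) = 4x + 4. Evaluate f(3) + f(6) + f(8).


f(3) = 16
f(6) = 28
f(8) = 36
Sum = 80

80


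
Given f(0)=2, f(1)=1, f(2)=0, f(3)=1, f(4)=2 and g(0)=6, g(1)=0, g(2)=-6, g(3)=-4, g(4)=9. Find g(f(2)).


f(2) = 0
g(0) = 6

6


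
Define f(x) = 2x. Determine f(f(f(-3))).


f(-3) = -6
f(-6) = -12
f(-12) = -24

-24


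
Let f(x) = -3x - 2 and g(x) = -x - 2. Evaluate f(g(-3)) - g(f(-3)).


f(g(-3)) = -5
g(f(-3)) = -9
Difference = 4

4


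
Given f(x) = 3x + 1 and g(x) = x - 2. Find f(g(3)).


g(3) = 1
f(1) = 4

4


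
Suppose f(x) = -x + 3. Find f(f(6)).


f(6) = -3
f(-3) = 6

6


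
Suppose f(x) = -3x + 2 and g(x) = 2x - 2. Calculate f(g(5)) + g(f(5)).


f(g(5)) = -22
g(f(5)) = -28
Sum = -50

-50


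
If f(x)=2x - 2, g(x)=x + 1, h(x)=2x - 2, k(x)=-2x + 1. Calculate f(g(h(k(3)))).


k(3) = -5
h(-5) = -12
g(-12) = -11
f(-11) = -24

-24


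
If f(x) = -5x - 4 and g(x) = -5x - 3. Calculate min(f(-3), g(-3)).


f(-3) = 11
g(-3) = 12
min = 11

11


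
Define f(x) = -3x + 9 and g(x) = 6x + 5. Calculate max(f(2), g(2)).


17


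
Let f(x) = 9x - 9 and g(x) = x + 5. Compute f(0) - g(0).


f(0) = -9
g(0) = 5
Difference = -14

-14


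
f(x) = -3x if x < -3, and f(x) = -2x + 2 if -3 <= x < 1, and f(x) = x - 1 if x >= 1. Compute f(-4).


-4 satisfies x < -3
f(-4) = 12

12


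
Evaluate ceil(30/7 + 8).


30/7 = 4.2857
4.2857 + 8 = 12.2857
ceil(12.2857) = 13

13


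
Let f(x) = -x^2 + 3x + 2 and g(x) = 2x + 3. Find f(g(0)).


g(0) = 3
f(3) = (-1)*(3)^2 + 3*(3) + 2 = 2

2


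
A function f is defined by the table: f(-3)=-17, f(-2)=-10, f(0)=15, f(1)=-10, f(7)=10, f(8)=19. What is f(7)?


Reading from the table at x = 7

10


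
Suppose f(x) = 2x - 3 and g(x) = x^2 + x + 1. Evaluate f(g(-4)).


g(-4) = 13
f(13) = 23

23


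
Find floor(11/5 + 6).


11/5 = 2.2
2.2 + 6 = 8.2
floor(8.2) = 8

8


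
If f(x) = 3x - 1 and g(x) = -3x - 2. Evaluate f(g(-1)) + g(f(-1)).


f(g(-1)) = 2
g(f(-1)) = 10
Sum = 12

12


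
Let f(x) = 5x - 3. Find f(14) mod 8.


f(14) = 67
67 mod 8 = 3

3


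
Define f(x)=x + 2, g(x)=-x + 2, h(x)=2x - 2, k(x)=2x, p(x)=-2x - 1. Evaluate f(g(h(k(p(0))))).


p(0) = -1
k(-1) = -2
h(-2) = -6
g(-6) = 8
f(8) = 10

10


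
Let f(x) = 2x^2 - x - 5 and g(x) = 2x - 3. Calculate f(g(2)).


g(2) = 1
f(1) = 2*(1)^2 - 1*(1) - 5 = -4

-4


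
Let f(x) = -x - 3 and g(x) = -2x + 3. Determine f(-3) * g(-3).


f(-3) = 0
g(-3) = 9
Product = 0

0


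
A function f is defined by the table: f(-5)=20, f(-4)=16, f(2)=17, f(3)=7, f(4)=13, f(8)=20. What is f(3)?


7


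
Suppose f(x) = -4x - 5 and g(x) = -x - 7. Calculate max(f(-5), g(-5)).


f(-5) = 15
g(-5) = -2
max = 15

15


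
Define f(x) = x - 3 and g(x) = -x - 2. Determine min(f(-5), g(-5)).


-8


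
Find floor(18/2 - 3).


18/2 = 9
9 - 3 = 6
floor(6) = 6

6


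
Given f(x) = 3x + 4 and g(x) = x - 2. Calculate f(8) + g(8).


f(8) = 28
g(8) = 6
Sum = 34

34


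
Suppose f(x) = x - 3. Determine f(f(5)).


-1


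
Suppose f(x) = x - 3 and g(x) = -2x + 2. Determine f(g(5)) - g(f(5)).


f(g(5)) = -11
g(f(5)) = -2
Difference = -9

-9


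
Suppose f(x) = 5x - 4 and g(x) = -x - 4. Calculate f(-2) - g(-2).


f(-2) = -14
g(-2) = -2
Difference = -12

-12


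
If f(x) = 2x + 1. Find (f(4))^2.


f(4) = 9
(9)^2 = 81

81


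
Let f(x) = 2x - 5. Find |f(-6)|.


f(-6) = -17
|-17| = 17

17


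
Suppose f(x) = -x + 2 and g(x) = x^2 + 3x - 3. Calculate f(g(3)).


g(3) = 15
f(15) = -13

-13


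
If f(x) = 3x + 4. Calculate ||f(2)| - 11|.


1


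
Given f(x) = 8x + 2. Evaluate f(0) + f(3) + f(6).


78


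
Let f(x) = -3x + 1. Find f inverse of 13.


Solve -3x + 1 = 13
x = (13 - 1) / (-3) = -4

-4


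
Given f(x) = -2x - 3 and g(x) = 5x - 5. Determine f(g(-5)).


g(-5) = -30
f(-30) = 57

57


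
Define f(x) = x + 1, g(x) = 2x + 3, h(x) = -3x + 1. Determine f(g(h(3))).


h(3) = -8
g(-8) = -13
f(-13) = -12

-12


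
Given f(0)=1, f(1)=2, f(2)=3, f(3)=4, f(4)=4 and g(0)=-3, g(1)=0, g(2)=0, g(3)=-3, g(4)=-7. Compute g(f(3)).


-7


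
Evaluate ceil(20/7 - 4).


20/7 = 2.8571
2.8571 - 4 = -1.1429
ceil(-1.1429) = -1

-1


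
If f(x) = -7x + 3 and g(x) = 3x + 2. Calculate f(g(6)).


g(6) = 20
f(20) = -137

-137


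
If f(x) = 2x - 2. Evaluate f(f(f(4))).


f(4) = 6
f(6) = 10
f(10) = 18

18


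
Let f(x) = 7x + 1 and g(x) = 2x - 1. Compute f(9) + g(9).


81


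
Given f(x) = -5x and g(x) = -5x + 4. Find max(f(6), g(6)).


-26


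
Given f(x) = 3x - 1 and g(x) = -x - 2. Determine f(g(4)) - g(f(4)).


f(g(4)) = -19
g(f(4)) = -13
Difference = -6

-6


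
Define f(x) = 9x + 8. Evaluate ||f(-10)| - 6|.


f(-10) = -82
|-82| = 82
|82 - 6| = 76

76


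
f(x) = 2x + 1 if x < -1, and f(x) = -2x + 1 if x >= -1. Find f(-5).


-5 satisfies x < -1
f(-5) = -9

-9


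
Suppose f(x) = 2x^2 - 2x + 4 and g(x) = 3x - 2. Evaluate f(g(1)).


4


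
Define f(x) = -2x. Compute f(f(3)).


f(3) = -6
f(-6) = 12

12


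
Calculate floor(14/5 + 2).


14/5 = 2.8
2.8 + 2 = 4.8
floor(4.8) = 4

4


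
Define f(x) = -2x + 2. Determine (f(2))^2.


f(2) = -2
(-2)^2 = 4

4


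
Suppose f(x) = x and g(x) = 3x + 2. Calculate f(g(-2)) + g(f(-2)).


f(g(-2)) = -4
g(f(-2)) = -4
Sum = -8

-8


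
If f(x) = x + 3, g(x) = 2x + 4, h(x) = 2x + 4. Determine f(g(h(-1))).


h(-1) = 2
g(2) = 8
f(8) = 11

11


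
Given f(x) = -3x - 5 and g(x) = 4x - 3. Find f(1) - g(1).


f(1) = -8
g(1) = 1
Difference = -9

-9


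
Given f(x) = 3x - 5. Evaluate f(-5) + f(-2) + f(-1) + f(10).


f(-5) = -20
f(-2) = -11
f(-1) = -8
f(10) = 25
Sum = -14

-14


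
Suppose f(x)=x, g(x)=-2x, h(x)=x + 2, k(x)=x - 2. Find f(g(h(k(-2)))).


4


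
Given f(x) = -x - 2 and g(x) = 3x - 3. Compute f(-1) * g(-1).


f(-1) = -1
g(-1) = -6
Product = 6

6


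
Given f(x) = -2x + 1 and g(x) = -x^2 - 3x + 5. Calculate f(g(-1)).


g(-1) = 7
f(7) = -13

-13


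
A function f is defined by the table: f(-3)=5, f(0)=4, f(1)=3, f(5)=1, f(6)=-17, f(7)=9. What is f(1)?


Reading from the table at x = 1

3


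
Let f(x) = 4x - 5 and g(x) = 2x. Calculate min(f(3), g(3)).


f(3) = 7
g(3) = 6
min = 6

6


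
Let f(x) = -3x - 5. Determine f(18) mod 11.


f(18) = -59
-59 mod 11 = 7

7


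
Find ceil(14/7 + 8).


14/7 = 2
2 + 8 = 10
ceil(10) = 10

10


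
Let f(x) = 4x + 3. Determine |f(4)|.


19


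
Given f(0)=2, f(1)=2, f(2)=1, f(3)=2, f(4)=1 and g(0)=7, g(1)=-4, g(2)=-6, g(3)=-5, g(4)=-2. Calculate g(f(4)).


f(4) = 1
g(1) = -4

-4


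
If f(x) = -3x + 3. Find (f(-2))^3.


f(-2) = 9
(9)^3 = 729

729


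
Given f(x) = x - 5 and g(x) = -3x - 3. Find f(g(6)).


g(6) = -21
f(-21) = -26

-26


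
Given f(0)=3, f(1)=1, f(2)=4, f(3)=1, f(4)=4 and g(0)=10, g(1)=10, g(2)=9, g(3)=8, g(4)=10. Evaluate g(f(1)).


10


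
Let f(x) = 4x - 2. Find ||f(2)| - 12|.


f(2) = 6
|6| = 6
|6 - 12| = 6

6


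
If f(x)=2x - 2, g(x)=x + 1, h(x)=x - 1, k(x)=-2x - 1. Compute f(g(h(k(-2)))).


k(-2) = 3
h(3) = 2
g(2) = 3
f(3) = 4

4


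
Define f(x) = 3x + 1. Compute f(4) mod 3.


f(4) = 13
13 mod 3 = 1

1


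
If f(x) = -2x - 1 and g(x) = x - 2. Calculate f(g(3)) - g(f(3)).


f(g(3)) = -3
g(f(3)) = -9
Difference = 6

6


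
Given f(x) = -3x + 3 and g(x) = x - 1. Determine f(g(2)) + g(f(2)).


f(g(2)) = 0
g(f(2)) = -4
Sum = -4

-4


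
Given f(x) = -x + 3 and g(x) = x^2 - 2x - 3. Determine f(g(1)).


g(1) = -4
f(-4) = 7

7


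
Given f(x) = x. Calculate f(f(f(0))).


f(0) = 0
f(0) = 0
f(0) = 0

0


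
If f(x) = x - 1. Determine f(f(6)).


4


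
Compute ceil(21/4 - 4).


21/4 = 5.25
5.25 - 4 = 1.25
ceil(1.25) = 2

2


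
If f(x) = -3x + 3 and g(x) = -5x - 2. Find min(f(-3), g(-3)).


12


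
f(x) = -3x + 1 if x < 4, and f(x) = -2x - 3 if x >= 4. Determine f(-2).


7


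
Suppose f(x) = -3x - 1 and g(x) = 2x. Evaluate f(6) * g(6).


-228


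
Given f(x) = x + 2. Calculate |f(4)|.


f(4) = 6
|6| = 6

6


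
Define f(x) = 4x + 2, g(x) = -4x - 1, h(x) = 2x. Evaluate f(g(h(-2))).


h(-2) = -4
g(-4) = 15
f(15) = 62

62


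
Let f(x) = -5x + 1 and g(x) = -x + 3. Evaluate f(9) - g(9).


f(9) = -44
g(9) = -6
Difference = -38

-38


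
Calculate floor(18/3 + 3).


9


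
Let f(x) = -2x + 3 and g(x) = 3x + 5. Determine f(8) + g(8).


f(8) = -13
g(8) = 29
Sum = 16

16


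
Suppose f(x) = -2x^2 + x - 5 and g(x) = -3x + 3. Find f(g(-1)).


g(-1) = 6
f(6) = (-2)*(6)^2 + 1*(6) - 5 = -71

-71


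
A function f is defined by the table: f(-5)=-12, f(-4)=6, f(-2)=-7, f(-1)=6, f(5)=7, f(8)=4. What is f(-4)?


6


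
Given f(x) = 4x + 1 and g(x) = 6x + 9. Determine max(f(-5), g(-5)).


f(-5) = -19
g(-5) = -21
max = -19

-19


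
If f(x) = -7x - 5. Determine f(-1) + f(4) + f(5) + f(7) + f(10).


f(-1) = 2
f(4) = -33
f(5) = -40
f(7) = -54
f(10) = -75
Sum = -200

-200


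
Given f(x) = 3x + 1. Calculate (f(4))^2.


f(4) = 13
(13)^2 = 169

169


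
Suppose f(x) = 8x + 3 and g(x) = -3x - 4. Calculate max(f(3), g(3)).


f(3) = 27
g(3) = -13
max = 27

27


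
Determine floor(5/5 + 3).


5/5 = 1
1 + 3 = 4
floor(4) = 4

4


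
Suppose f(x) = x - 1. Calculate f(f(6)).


f(6) = 5
f(5) = 4

4


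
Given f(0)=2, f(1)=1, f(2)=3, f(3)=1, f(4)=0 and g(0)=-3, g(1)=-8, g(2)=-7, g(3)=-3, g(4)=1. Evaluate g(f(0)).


f(0) = 2
g(2) = -7

-7


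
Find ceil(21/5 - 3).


21/5 = 4.2
4.2 - 3 = 1.2
ceil(1.2) = 2

2


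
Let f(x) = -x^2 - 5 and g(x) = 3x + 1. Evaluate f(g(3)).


g(3) = 10
f(10) = (-1)*(10)^2 - 5 = -105

-105


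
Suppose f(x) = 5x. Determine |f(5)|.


f(5) = 25
|25| = 25

25


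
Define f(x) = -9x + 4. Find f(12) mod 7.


1


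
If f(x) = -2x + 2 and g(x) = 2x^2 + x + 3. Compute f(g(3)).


g(3) = 24
f(24) = -46

-46


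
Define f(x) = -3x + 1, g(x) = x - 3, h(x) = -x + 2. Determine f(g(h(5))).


h(5) = -3
g(-3) = -6
f(-6) = 19

19


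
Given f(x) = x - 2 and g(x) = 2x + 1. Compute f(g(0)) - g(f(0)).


f(g(0)) = -1
g(f(0)) = -3
Difference = 2

2


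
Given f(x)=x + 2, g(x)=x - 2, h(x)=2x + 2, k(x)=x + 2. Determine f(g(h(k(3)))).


12


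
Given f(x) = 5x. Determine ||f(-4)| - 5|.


f(-4) = -20
|-20| = 20
|20 - 5| = 15

15


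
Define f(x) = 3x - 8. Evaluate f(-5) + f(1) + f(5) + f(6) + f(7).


2


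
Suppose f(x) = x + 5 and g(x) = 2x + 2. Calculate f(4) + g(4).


19


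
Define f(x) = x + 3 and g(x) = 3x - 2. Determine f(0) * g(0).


-6


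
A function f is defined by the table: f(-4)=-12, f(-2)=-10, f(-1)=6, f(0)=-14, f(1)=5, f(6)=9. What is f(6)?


Reading from the table at x = 6

9


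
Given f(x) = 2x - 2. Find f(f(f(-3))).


f(-3) = -8
f(-8) = -18
f(-18) = -38

-38


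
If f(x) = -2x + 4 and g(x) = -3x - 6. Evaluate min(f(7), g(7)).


f(7) = -10
g(7) = -27
min = -27

-27


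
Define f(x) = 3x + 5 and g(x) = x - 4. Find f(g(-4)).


g(-4) = -8
f(-8) = -19

-19


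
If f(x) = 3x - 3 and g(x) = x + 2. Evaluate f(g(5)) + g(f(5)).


f(g(5)) = 18
g(f(5)) = 14
Sum = 32

32


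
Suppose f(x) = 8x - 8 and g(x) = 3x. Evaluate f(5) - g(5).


f(5) = 32
g(5) = 15
Difference = 17

17


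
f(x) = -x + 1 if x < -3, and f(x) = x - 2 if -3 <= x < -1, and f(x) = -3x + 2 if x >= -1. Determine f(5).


-13


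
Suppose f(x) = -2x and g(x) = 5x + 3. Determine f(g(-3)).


g(-3) = -12
f(-12) = 24

24


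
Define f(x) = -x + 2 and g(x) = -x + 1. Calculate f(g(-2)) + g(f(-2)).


f(g(-2)) = -1
g(f(-2)) = -3
Sum = -4

-4


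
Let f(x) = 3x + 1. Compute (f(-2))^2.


f(-2) = -5
(-5)^2 = 25

25


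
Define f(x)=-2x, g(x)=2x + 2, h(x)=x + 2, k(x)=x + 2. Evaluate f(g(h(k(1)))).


k(1) = 3
h(3) = 5
g(5) = 12
f(12) = -24

-24


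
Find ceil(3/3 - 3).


-2


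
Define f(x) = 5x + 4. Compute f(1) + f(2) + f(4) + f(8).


f(1) = 9
f(2) = 14
f(4) = 24
f(8) = 44
Sum = 91

91


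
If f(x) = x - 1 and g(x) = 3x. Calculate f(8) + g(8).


f(8) = 7
g(8) = 24
Sum = 31

31


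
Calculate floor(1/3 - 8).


1/3 = 0.3333
0.3333 - 8 = -7.6667
floor(-7.6667) = -8

-8


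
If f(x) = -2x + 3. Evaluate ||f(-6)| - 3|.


12


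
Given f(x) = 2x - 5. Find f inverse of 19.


Solve 2x - 5 = 19
x = (19 + 5) / 2 = 12

12
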